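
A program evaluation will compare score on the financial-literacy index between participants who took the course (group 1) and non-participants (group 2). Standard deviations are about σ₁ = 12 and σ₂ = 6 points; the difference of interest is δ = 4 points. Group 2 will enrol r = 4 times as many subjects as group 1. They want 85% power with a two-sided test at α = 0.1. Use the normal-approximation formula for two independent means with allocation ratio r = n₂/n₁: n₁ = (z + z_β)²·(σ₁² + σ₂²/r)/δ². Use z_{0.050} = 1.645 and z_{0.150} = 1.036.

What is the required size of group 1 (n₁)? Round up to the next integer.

n₁ = 69

n₁ = (z_{α/2} + z_β)² · (σ₁² + σ₂²/r) / δ²
   = (1.645 + 1.036)² · (12² + 6²/4) / 4²
   = 7.1878 · (144 + 9) / 16
   = 7.1878 · 153 / 16
   = 68.73
Round up → n₁ = 69; n₂ = r·n₁ = 4 × 69 = 276.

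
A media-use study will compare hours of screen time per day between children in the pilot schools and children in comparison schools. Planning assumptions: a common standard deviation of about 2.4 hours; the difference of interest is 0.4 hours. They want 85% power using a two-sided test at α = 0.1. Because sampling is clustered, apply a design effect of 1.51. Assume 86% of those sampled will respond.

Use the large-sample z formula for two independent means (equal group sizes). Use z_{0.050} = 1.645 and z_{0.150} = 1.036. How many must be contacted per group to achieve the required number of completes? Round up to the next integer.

n = 909 per group

n = (z_{α/2} + z_β)² · (σ₁² + σ₂²) / δ²
  = (1.645 + 1.036)² · (2·2.4² = 11.52) / 0.4²
  = 7.1878 · 11.52 / 0.16
  = 517.52
Design effect: 1.51 × 517.52 = 781.45.
Adjust for 86% response: 781.45 / 0.86 = 908.67.
Round up → n = 909 per group.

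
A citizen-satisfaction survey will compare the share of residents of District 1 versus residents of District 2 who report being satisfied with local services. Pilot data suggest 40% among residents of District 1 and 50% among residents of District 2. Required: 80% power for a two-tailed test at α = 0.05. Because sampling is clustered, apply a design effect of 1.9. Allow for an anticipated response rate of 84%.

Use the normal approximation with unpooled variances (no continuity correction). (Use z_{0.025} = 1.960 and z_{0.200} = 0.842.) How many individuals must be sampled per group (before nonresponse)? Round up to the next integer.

n = 871 per group

n = (z_{α/2} + z_β)² · [p₁(1−p₁) + p₂(1−p₂)] / (p₁ − p₂)²
  = (1.960 + 0.842)² · (0.40·0.60 + 0.50·0.50) / (-0.10)²
  = (2.802)² · (0.2400 + 0.2500) / 0.0100
  = 7.8512 · 0.4900 / 0.0100
  = 384.71
Design effect: 1.9 × 384.71 = 730.95.
Adjust for 84% response: 730.95 / 0.84 = 870.18.
Round up → n = 871 per group.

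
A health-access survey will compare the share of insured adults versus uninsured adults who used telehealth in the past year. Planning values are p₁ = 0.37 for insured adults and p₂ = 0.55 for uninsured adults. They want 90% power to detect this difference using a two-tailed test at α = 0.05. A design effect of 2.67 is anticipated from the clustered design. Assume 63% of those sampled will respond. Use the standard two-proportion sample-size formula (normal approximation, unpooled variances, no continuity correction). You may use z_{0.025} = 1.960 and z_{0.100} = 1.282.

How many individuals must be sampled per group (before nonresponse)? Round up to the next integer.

n = 661 per group

n = (z_{α/2} + z_β)² · [p₁(1−p₁) + p₂(1−p₂)] / (p₁ − p₂)²
  = (1.960 + 1.282)² · (0.37·0.63 + 0.55·0.45) / (-0.18)²
  = (3.242)² · (0.2331 + 0.2475) / 0.0324
  = 10.5106 · 0.4806 / 0.0324
  = 155.91
Design effect: 2.67 × 155.91 = 416.27.
Adjust for 63% response: 416.27 / 0.63 = 660.75.
Round up → n = 661 per group.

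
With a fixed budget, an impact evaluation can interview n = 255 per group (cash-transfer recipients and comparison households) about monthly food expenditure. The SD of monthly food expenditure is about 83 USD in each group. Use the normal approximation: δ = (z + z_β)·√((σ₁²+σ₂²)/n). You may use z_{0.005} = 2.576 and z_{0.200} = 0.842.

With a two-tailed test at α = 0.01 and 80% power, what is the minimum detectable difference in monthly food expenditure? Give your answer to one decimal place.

δ = (z_{α/2} + z_β) · √((σ₁²+σ₂²)/n)
  = (2.576 + 0.842) · √(13778/255)
  = 3.418 · √54.0314
  = 3.418 · 7.3506
  = 25.1244

Minimum detectable difference ≈ 25.1 USD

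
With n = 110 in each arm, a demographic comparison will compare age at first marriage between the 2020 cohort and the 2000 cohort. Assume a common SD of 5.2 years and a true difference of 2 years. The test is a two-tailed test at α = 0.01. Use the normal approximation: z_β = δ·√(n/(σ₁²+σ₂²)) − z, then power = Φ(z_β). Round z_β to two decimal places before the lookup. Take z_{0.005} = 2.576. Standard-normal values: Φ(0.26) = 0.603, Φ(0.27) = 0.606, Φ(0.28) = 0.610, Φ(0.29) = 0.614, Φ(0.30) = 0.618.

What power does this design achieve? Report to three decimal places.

z_β = δ·√(n/(σ₁²+σ₂²)) − z_{α/2}
    = 2 · √(110/54.08) − 2.576
    = 2 · 1.42619 − 2.576
    = 2.8524 − 2.576 = 0.2764 → 0.28
Power = Φ(0.28) = 0.610.

Power ≈ 0.610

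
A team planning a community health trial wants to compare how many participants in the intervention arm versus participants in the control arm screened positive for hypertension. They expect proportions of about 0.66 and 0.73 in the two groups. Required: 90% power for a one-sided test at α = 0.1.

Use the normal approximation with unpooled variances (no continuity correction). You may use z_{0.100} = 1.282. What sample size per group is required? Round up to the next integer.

n = 566 per group

n = (z_α + z_β)² · [p₁(1−p₁) + p₂(1−p₂)] / (p₁ − p₂)²
  = (1.282 + 1.282)² · (0.66·0.34 + 0.73·0.27) / (-0.07)²
  = (2.564)² · (0.2244 + 0.1971) / 0.0049
  = 6.5741 · 0.4215 / 0.0049
  = 565.51
Round up → n = 566 per group.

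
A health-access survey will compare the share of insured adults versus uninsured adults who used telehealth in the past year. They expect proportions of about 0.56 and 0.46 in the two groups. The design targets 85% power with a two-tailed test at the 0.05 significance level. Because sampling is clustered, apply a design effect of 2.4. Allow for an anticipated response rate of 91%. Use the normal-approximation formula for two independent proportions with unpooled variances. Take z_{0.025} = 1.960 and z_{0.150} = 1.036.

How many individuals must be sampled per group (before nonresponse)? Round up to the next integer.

n = (z_{α/2} + z_β)² · [p₁(1−p₁) + p₂(1−p₂)] / (p₁ − p₂)²
  = (1.960 + 1.036)² · (0.56·0.44 + 0.46·0.54) / (0.10)²
  = (2.996)² · (0.2464 + 0.2484) / 0.0100
  = 8.9760 · 0.4948 / 0.0100
  = 444.13
Design effect: 2.4 × 444.13 = 1065.92.
Adjust for 91% response: 1065.92 / 0.91 = 1171.34.
Round up → n = 1172 per group.

n = 1172 per group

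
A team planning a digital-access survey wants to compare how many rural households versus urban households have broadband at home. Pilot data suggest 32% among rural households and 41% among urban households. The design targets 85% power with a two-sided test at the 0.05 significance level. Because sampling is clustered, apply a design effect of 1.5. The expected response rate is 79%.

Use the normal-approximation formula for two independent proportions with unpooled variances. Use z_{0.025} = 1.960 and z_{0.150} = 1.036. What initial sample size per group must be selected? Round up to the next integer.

n = (z_{α/2} + z_β)² · [p₁(1−p₁) + p₂(1−p₂)] / (p₁ − p₂)²
  = (1.960 + 1.036)² · (0.32·0.68 + 0.41·0.59) / (-0.09)²
  = (2.996)² · (0.2176 + 0.2419) / 0.0081
  = 8.9760 · 0.4595 / 0.0081
  = 509.19
Design effect: 1.5 × 509.19 = 763.79.
Adjust for 79% response: 763.79 / 0.79 = 966.83.
Round up → n = 967 per group.

n = 967 per group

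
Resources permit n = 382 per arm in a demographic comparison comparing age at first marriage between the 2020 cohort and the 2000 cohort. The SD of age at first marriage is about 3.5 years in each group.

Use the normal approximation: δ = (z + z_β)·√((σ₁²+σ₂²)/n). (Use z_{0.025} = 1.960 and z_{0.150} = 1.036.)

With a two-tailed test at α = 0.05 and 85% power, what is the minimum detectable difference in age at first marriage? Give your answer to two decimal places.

Minimum detectable difference ≈ 0.76 years

δ = (z_{α/2} + z_β) · √((σ₁²+σ₂²)/n)
  = (1.960 + 1.036) · √(24.5/382)
  = 2.996 · √0.06414
  = 2.996 · 0.2533
  = 0.7587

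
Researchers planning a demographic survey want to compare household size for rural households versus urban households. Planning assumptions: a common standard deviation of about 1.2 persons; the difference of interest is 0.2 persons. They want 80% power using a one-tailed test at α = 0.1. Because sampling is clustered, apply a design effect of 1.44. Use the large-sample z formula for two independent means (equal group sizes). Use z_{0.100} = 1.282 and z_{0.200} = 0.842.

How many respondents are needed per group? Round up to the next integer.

n = (z_α + z_β)² · (σ₁² + σ₂²) / δ²
  = (1.282 + 0.842)² · (2·1.2² = 2.88) / 0.2²
  = 4.5114 · 2.88 / 0.04
  = 324.82
Design effect: 1.44 × 324.82 = 467.74.
Round up → n = 468 per group.

n = 468 per group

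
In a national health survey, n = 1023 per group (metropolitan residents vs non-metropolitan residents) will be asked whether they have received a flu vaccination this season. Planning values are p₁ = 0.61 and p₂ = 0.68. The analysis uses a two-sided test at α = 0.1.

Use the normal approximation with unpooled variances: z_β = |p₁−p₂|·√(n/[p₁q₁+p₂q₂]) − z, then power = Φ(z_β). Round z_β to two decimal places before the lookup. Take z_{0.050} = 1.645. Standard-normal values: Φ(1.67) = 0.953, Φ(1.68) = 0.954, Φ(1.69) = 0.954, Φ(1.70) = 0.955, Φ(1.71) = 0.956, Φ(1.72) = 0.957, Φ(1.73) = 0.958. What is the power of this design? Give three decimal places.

Power ≈ 0.953

z_β = |p₁−p₂|·√(n/[p₁q₁+p₂q₂]) − z_{α/2}
    = 0.07 · √(1023/0.4555) − 1.645
    = 0.07 · 47.3908 − 1.645
    = 3.3174 − 1.645 = 1.6724 → 1.67
Power = Φ(1.67) = 0.953.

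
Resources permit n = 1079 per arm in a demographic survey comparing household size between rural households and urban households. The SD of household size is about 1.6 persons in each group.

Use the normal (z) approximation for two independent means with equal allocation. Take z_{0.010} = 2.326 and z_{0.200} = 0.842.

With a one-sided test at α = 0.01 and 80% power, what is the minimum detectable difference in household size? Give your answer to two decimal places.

δ = (z_α + z_β) · √((σ₁²+σ₂²)/n)
  = (2.326 + 0.842) · √(5.12/1079)
  = 3.168 · √0.00475
  = 3.168 · 0.0689
  = 0.2182

Minimum detectable difference ≈ 0.22 persons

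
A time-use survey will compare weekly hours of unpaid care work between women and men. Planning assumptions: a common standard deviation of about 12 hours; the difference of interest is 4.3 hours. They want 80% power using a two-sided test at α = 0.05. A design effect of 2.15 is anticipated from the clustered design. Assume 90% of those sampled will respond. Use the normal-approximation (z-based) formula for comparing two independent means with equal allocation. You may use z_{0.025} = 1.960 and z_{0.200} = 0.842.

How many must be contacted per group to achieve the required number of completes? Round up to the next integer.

n = (z_{α/2} + z_β)² · (σ₁² + σ₂²) / δ²
  = (1.960 + 0.842)² · (2·12² = 288) / 4.3²
  = 7.8512 · 288 / 18.49
  = 122.29
Design effect: 2.15 × 122.29 = 262.92.
Adjust for 90% response: 262.92 / 0.90 = 292.14.
Round up → n = 293 per group.

n = 293 per group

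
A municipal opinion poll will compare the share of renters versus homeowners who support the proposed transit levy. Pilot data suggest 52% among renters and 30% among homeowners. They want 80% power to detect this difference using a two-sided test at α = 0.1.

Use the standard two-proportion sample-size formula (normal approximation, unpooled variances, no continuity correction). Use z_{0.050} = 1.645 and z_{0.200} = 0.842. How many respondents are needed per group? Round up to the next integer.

n = (z_{α/2} + z_β)² · [p₁(1−p₁) + p₂(1−p₂)] / (p₁ − p₂)²
  = (1.645 + 0.842)² · (0.52·0.48 + 0.30·0.70) / (0.22)²
  = (2.487)² · (0.2496 + 0.2100) / 0.0484
  = 6.1852 · 0.4596 / 0.0484
  = 58.73
Round up → n = 59 per group.

n = 59 per group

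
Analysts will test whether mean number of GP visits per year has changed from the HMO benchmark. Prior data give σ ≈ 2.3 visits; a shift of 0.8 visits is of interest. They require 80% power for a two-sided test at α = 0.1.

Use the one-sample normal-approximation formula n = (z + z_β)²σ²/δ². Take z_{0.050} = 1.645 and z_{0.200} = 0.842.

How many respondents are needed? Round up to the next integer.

n = (z_{α/2} + z_β)² · σ² / δ²
  = (1.645 + 0.842)² · 2.3² / 0.8²
  = 6.1852 · 5.29 / 0.64
  = 51.12
Round up → n = 52.

n = 52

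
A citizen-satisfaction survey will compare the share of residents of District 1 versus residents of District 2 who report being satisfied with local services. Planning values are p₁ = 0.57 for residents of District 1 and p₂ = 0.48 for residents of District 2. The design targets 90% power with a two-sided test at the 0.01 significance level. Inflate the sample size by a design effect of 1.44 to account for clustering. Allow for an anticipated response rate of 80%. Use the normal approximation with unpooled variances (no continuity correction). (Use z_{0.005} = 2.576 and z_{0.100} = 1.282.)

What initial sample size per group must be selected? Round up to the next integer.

n = (z_{α/2} + z_β)² · [p₁(1−p₁) + p₂(1−p₂)] / (p₁ − p₂)²
  = (2.576 + 1.282)² · (0.57·0.43 + 0.48·0.52) / (0.09)²
  = (3.858)² · (0.2451 + 0.2496) / 0.0081
  = 14.8842 · 0.4947 / 0.0081
  = 909.04
Design effect: 1.44 × 909.04 = 1309.01.
Adjust for 80% response: 1309.01 / 0.80 = 1636.27.
Round up → n = 1637 per group.

n = 1637 per group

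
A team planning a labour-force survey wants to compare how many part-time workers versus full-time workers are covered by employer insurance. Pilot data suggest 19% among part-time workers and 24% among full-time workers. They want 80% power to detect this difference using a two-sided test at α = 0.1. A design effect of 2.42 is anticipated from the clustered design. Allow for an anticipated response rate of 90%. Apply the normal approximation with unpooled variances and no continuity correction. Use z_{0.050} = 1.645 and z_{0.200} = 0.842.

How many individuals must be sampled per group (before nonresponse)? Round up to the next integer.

n = (z_{α/2} + z_β)² · [p₁(1−p₁) + p₂(1−p₂)] / (p₁ − p₂)²
  = (1.645 + 0.842)² · (0.19·0.81 + 0.24·0.76) / (-0.05)²
  = (2.487)² · (0.1539 + 0.1824) / 0.0025
  = 6.1852 · 0.3363 / 0.0025
  = 832.03
Design effect: 2.42 × 832.03 = 2013.51.
Adjust for 90% response: 2013.51 / 0.90 = 2237.23.
Round up → n = 2238 per group.

n = 2238 per group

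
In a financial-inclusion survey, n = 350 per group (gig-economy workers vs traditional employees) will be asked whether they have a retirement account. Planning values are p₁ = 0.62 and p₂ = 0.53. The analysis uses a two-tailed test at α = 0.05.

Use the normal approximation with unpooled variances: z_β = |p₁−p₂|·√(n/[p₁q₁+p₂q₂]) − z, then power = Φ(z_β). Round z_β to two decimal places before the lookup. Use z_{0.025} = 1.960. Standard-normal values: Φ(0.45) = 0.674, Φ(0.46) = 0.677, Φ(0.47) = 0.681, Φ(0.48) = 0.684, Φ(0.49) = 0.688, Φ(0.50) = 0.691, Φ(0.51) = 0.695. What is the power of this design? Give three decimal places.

z_β = |p₁−p₂|·√(n/[p₁q₁+p₂q₂]) − z_{α/2}
    = 0.09 · √(350/0.4847) − 1.960
    = 0.09 · 26.8718 − 1.960
    = 2.4185 − 1.960 = 0.4585 → 0.46
Power = Φ(0.46) = 0.677.

Power ≈ 0.677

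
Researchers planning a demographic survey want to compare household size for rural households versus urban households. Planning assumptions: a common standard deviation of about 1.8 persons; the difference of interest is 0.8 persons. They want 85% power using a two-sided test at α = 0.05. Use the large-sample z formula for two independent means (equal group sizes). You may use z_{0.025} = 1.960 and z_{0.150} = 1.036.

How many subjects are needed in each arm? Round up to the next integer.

n = (z_{α/2} + z_β)² · (σ₁² + σ₂²) / δ²
  = (1.960 + 1.036)² · (2·1.8² = 6.48) / 0.8²
  = 8.9760 · 6.48 / 0.64
  = 90.88
Round up → n = 91 per group.

n = 91 per group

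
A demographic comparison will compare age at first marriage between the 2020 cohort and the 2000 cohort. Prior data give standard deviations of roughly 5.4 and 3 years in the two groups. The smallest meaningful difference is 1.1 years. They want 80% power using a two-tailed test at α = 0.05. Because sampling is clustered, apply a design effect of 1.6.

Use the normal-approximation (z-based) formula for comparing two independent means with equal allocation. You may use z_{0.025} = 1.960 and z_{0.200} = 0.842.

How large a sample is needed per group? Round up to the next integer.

n = 397 per group

n = (z_{α/2} + z_β)² · (σ₁² + σ₂²) / δ²
  = (1.960 + 0.842)² · (5.4² + 3² = 38.16) / 1.1²
  = 7.8512 · 38.16 / 1.21
  = 247.60
Design effect: 1.6 × 247.60 = 396.17.
Round up → n = 397 per group.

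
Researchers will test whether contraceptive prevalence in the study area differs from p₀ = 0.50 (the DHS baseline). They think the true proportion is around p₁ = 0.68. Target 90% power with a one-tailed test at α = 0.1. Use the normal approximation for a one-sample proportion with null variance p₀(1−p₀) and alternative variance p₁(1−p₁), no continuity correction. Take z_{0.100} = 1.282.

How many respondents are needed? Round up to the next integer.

n = 48

n = [z_α·√(p₀q₀) + z_β·√(p₁q₁)]² / (p₁ − p₀)²
  = [1.282·√(0.50·0.50) + 1.282·√(0.68·0.32)]² / (0.18)²
  = [1.282·0.5000 + 1.282·0.4665]² / 0.0324
  = [1.2390]² / 0.0324
  = 47.38
Round up → n = 48.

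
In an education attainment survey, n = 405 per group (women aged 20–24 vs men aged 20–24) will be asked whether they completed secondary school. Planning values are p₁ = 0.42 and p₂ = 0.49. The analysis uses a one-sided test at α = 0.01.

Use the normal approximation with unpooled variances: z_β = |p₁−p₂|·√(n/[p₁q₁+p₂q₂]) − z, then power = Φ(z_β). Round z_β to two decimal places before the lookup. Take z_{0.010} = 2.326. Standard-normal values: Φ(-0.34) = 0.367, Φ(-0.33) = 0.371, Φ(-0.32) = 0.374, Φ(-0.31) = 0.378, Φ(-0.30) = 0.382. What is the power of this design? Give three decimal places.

z_β = |p₁−p₂|·√(n/[p₁q₁+p₂q₂]) − z_α
    = 0.07 · √(405/0.4935) − 2.326
    = 0.07 · 28.6473 − 2.326
    = 2.0053 − 2.326 = -0.3207 → -0.32
Power = Φ(-0.32) = 0.374.

Power ≈ 0.374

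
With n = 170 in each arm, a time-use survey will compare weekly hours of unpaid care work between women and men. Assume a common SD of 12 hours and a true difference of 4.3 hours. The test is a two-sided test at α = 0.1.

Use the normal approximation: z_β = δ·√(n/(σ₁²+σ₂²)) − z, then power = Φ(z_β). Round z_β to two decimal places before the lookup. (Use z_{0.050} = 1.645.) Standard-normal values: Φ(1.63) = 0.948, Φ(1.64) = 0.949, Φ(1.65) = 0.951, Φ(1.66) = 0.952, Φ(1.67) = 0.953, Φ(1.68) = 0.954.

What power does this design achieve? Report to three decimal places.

Power ≈ 0.952

z_β = δ·√(n/(σ₁²+σ₂²)) − z_{α/2}
    = 4.3 · √(170/288) − 1.645
    = 4.3 · 0.76830 − 1.645
    = 3.3037 − 1.645 = 1.6587 → 1.66
Power = Φ(1.66) = 0.952.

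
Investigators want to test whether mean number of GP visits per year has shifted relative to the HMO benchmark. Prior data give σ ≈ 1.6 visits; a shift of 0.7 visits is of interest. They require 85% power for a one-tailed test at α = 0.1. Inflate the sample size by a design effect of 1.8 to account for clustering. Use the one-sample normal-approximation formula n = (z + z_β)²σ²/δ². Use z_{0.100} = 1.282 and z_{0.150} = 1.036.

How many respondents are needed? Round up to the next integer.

n = 51

n = (z_α + z_β)² · σ² / δ²
  = (1.282 + 1.036)² · 1.6² / 0.7²
  = 5.3731 · 2.56 / 0.49
  = 28.07
Design effect: 1.8 × 28.07 = 50.53.
Round up → n = 51.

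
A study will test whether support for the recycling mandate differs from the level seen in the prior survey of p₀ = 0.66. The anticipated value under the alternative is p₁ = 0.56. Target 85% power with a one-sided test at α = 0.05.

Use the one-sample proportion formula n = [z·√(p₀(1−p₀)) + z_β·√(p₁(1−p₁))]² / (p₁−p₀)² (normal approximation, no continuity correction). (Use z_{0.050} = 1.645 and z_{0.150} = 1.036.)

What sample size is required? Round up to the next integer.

n = 168

n = [z_α·√(p₀q₀) + z_β·√(p₁q₁)]² / (p₁ − p₀)²
  = [1.645·√(0.66·0.34) + 1.036·√(0.56·0.44)]² / (-0.10)²
  = [1.645·0.4737 + 1.036·0.4964]² / 0.0100
  = [1.2935]² / 0.0100
  = 167.32
Round up → n = 168.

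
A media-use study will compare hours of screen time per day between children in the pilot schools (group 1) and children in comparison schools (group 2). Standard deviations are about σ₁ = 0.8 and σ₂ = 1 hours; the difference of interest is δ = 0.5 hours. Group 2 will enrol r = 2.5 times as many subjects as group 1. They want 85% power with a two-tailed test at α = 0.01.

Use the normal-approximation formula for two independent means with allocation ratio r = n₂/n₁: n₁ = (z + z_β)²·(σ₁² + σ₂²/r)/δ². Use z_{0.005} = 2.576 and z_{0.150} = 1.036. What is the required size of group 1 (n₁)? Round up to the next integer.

n₁ = (z_{α/2} + z_β)² · (σ₁² + σ₂²/r) / δ²
   = (2.576 + 1.036)² · (0.8² + 1²/2.5) / 0.5²
   = 13.0465 · (0.64 + 0.4) / 0.25
   = 13.0465 · 1.04 / 0.25
   = 54.27
Round up → n₁ = 55; n₂ = r·n₁ = 2.5 × 55 = 138.

n₁ = 55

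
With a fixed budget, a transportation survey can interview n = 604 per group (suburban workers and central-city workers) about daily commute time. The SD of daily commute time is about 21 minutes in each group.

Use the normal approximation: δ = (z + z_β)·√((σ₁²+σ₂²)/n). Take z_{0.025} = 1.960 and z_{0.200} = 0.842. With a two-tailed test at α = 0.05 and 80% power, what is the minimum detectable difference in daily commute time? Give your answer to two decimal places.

δ = (z_{α/2} + z_β) · √((σ₁²+σ₂²)/n)
  = (1.960 + 0.842) · √(882/604)
  = 2.802 · √1.4603
  = 2.802 · 1.2084
  = 3.3860

Minimum detectable difference ≈ 3.39 minutes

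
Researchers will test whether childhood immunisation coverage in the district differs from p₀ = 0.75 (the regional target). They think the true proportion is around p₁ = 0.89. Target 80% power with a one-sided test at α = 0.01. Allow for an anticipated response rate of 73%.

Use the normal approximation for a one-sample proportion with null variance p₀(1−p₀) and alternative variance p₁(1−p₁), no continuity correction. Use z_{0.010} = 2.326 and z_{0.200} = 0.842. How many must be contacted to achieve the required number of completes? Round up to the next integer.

n = [z_α·√(p₀q₀) + z_β·√(p₁q₁)]² / (p₁ − p₀)²
  = [2.326·√(0.75·0.25) + 0.842·√(0.89·0.11)]² / (0.14)²
  = [2.326·0.4330 + 0.842·0.3129]² / 0.0196
  = [1.2706]² / 0.0196
  = 82.37
Adjust for 73% response: 82.37 / 0.73 = 112.84.
Round up → n = 113.

n = 113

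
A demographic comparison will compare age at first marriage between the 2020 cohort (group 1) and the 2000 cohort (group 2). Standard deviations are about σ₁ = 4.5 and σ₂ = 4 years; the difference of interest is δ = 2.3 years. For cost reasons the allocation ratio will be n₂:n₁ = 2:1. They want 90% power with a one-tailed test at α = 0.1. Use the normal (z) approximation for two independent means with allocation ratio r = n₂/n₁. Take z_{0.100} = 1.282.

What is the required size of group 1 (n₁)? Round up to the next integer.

n₁ = (z_α + z_β)² · (σ₁² + σ₂²/r) / δ²
   = (1.282 + 1.282)² · (4.5² + 4²/2) / 2.3²
   = 6.5741 · (20.25 + 8) / 5.29
   = 6.5741 · 28.25 / 5.29
   = 35.11
Round up → n₁ = 36; n₂ = r·n₁ = 2 × 36 = 72.

n₁ = 36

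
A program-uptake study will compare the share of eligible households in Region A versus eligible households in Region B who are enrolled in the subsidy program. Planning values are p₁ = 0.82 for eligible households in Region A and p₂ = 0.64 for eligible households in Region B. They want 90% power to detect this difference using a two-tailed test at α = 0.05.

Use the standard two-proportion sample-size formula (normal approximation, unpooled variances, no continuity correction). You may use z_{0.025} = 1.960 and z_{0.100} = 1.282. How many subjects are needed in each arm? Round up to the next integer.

n = 123 per group

n = (z_{α/2} + z_β)² · [p₁(1−p₁) + p₂(1−p₂)] / (p₁ − p₂)²
  = (1.960 + 1.282)² · (0.82·0.18 + 0.64·0.36) / (0.18)²
  = (3.242)² · (0.1476 + 0.2304) / 0.0324
  = 10.5106 · 0.3780 / 0.0324
  = 122.62
Round up → n = 123 per group.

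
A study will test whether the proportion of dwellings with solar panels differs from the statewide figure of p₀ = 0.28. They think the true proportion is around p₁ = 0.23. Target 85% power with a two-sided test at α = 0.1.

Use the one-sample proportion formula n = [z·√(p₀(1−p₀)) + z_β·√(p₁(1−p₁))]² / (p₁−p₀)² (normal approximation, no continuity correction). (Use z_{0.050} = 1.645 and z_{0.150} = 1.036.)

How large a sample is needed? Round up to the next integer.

n = [z_{α/2}·√(p₀q₀) + z_β·√(p₁q₁)]² / (p₁ − p₀)²
  = [1.645·√(0.28·0.72) + 1.036·√(0.23·0.77)]² / (-0.05)²
  = [1.645·0.4490 + 1.036·0.4208]² / 0.0025
  = [1.1746]² / 0.0025
  = 551.86
Round up → n = 552.

n = 552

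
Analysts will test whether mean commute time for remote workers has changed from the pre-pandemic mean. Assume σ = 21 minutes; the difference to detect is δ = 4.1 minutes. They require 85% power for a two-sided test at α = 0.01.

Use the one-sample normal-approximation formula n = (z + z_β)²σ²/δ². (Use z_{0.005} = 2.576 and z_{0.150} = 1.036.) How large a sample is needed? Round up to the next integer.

n = (z_{α/2} + z_β)² · σ² / δ²
  = (2.576 + 1.036)² · 21² / 4.1²
  = 13.0465 · 441 / 16.81
  = 342.27
Round up → n = 343.

n = 343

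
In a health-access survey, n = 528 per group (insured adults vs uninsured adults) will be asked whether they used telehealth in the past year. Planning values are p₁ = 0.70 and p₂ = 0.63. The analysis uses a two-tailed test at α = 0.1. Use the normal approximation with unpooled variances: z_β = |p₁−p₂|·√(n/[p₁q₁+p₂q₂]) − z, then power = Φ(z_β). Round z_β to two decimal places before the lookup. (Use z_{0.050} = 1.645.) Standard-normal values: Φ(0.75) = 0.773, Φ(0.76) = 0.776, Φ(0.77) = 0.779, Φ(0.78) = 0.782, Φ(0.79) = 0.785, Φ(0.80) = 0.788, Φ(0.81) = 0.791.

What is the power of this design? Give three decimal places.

Power ≈ 0.779

z_β = |p₁−p₂|·√(n/[p₁q₁+p₂q₂]) − z_{α/2}
    = 0.07 · √(528/0.4431) − 1.645
    = 0.07 · 34.5196 − 1.645
    = 2.4164 − 1.645 = 0.7714 → 0.77
Power = Φ(0.77) = 0.779.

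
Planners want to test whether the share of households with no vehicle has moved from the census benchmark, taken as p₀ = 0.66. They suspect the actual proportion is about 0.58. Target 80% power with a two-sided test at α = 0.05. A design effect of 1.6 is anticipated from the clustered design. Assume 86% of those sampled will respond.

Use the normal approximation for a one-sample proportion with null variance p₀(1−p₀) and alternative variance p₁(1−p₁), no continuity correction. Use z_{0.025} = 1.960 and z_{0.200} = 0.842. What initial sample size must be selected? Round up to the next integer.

n = 526

n = [z_{α/2}·√(p₀q₀) + z_β·√(p₁q₁)]² / (p₁ − p₀)²
  = [1.960·√(0.66·0.34) + 0.842·√(0.58·0.42)]² / (-0.08)²
  = [1.960·0.4737 + 0.842·0.4936]² / 0.0064
  = [1.3440]² / 0.0064
  = 282.26
Design effect: 1.6 × 282.26 = 451.61.
Adjust for 86% response: 451.61 / 0.86 = 525.13.
Round up → n = 526.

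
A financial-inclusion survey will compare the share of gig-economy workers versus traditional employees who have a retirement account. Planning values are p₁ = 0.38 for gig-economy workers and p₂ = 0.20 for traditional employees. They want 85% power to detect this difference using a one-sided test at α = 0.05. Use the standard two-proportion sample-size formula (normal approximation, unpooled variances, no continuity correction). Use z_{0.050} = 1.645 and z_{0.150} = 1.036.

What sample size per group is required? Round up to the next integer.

n = 88 per group

n = (z_α + z_β)² · [p₁(1−p₁) + p₂(1−p₂)] / (p₁ − p₂)²
  = (1.645 + 1.036)² · (0.38·0.62 + 0.20·0.80) / (0.18)²
  = (2.681)² · (0.2356 + 0.1600) / 0.0324
  = 7.1878 · 0.3956 / 0.0324
  = 87.76
Round up → n = 88 per group.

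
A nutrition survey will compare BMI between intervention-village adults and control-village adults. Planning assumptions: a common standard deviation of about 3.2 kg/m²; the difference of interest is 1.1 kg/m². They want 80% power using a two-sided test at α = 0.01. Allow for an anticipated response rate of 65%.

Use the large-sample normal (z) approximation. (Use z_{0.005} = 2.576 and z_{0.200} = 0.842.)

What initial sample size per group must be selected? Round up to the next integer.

n = (z_{α/2} + z_β)² · (σ₁² + σ₂²) / δ²
  = (2.576 + 0.842)² · (2·3.2² = 20.48) / 1.1²
  = 11.6827 · 20.48 / 1.21
  = 197.74
Adjust for 65% response: 197.74 / 0.65 = 304.21.
Round up → n = 305 per group.

n = 305 per group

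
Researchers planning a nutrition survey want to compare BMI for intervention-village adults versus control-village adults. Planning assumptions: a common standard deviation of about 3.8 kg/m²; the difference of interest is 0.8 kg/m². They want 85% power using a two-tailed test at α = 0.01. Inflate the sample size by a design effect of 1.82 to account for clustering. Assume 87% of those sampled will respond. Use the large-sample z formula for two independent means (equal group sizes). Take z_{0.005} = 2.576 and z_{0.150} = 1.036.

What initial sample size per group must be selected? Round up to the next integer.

n = 1232 per group

n = (z_{α/2} + z_β)² · (σ₁² + σ₂²) / δ²
  = (2.576 + 1.036)² · (2·3.8² = 28.88) / 0.8²
  = 13.0465 · 28.88 / 0.64
  = 588.73
Design effect: 1.82 × 588.73 = 1071.48.
Adjust for 87% response: 1071.48 / 0.87 = 1231.59.
Round up → n = 1232 per group.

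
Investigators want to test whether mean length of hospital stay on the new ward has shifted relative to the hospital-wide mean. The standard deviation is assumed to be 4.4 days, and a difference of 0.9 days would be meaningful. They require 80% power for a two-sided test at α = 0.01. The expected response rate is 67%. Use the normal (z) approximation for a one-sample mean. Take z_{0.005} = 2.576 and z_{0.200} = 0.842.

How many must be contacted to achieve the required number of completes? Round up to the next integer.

n = (z_{α/2} + z_β)² · σ² / δ²
  = (2.576 + 0.842)² · 4.4² / 0.9²
  = 11.6827 · 19.36 / 0.81
  = 279.23
Adjust for 67% response: 279.23 / 0.67 = 416.76.
Round up → n = 417.

n = 417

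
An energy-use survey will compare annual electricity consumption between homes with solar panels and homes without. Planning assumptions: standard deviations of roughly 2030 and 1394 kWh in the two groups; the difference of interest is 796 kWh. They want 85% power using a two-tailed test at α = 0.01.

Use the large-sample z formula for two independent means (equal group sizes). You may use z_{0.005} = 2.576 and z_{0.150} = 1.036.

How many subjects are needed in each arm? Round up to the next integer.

n = (z_{α/2} + z_β)² · (σ₁² + σ₂²) / δ²
  = (2.576 + 1.036)² · (2030² + 1394² = 6064136) / 796²
  = 13.0465 · 6064136 / 633616
  = 124.86
Round up → n = 125 per group.

n = 125 per group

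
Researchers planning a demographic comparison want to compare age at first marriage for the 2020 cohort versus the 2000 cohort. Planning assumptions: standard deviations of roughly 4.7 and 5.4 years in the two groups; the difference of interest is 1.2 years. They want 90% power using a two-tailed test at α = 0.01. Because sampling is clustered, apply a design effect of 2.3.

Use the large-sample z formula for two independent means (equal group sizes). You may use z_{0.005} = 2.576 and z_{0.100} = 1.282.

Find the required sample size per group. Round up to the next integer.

n = (z_{α/2} + z_β)² · (σ₁² + σ₂²) / δ²
  = (2.576 + 1.282)² · (4.7² + 5.4² = 51.25) / 1.2²
  = 14.8842 · 51.25 / 1.44
  = 529.73
Design effect: 2.3 × 529.73 = 1218.38.
Round up → n = 1219 per group.

n = 1219 per group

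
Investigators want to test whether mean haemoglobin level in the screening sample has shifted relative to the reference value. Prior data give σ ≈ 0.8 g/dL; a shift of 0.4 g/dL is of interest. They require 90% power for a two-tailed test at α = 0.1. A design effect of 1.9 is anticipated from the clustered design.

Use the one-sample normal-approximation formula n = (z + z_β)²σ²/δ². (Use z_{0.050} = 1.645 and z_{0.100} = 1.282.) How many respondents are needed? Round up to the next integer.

n = 66

n = (z_{α/2} + z_β)² · σ² / δ²
  = (1.645 + 1.282)² · 0.8² / 0.4²
  = 8.5673 · 0.64 / 0.16
  = 34.27
Design effect: 1.9 × 34.27 = 65.11.
Round up → n = 66.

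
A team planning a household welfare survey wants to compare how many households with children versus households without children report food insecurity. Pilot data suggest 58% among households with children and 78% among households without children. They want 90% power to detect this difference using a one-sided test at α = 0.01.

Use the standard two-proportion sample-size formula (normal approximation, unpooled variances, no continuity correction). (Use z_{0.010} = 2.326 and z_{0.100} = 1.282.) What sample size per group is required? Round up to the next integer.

n = 136 per group

n = (z_α + z_β)² · [p₁(1−p₁) + p₂(1−p₂)] / (p₁ − p₂)²
  = (2.326 + 1.282)² · (0.58·0.42 + 0.78·0.22) / (-0.20)²
  = (3.608)² · (0.2436 + 0.1716) / 0.0400
  = 13.0177 · 0.4152 / 0.0400
  = 135.12
Round up → n = 136 per group.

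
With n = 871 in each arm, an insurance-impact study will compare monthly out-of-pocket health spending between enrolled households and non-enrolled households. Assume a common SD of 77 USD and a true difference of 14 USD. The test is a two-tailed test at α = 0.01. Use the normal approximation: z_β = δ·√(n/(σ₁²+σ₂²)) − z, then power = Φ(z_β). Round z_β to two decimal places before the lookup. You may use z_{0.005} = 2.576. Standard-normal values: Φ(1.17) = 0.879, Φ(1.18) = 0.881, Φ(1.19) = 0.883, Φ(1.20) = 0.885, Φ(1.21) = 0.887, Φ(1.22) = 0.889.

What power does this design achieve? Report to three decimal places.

z_β = δ·√(n/(σ₁²+σ₂²)) − z_{α/2}
    = 14 · √(871/11858) − 2.576
    = 14 · 0.27102 − 2.576
    = 3.7943 − 2.576 = 1.2183 → 1.22
Power = Φ(1.22) = 0.889.

Power ≈ 0.889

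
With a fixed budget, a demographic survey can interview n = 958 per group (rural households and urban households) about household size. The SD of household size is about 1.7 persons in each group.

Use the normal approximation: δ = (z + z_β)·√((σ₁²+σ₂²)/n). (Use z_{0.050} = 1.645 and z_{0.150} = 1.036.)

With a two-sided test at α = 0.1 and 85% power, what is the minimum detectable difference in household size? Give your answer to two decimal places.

δ = (z_{α/2} + z_β) · √((σ₁²+σ₂²)/n)
  = (1.645 + 1.036) · √(5.78/958)
  = 2.681 · √0.00603
  = 2.681 · 0.0777
  = 0.2082

Minimum detectable difference ≈ 0.21 persons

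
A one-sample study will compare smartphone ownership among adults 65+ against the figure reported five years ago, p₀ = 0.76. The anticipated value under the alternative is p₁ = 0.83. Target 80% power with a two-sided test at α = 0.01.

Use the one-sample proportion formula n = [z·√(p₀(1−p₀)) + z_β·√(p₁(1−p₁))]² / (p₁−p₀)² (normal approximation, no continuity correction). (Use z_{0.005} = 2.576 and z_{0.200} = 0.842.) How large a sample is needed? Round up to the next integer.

n = [z_{α/2}·√(p₀q₀) + z_β·√(p₁q₁)]² / (p₁ − p₀)²
  = [2.576·√(0.76·0.24) + 0.842·√(0.83·0.17)]² / (0.07)²
  = [2.576·0.4271 + 0.842·0.3756]² / 0.0049
  = [1.4164]² / 0.0049
  = 409.45
Round up → n = 410.

n = 410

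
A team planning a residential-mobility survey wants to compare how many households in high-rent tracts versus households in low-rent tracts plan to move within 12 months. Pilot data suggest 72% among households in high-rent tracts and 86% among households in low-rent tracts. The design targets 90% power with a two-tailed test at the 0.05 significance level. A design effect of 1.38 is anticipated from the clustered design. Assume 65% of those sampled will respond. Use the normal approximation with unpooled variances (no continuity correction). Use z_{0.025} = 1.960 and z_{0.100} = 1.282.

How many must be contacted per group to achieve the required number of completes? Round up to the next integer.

n = 367 per group

n = (z_{α/2} + z_β)² · [p₁(1−p₁) + p₂(1−p₂)] / (p₁ − p₂)²
  = (1.960 + 1.282)² · (0.72·0.28 + 0.86·0.14) / (-0.14)²
  = (3.242)² · (0.2016 + 0.1204) / 0.0196
  = 10.5106 · 0.3220 / 0.0196
  = 172.67
Design effect: 1.38 × 172.67 = 238.29.
Adjust for 65% response: 238.29 / 0.65 = 366.60.
Round up → n = 367 per group.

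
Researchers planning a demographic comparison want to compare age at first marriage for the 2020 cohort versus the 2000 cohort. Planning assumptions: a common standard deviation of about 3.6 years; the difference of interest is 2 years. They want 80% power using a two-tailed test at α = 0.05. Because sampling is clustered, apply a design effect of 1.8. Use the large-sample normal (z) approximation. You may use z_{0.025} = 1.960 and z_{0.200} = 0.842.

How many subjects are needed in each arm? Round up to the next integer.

n = (z_{α/2} + z_β)² · (σ₁² + σ₂²) / δ²
  = (1.960 + 0.842)² · (2·3.6² = 25.92) / 2²
  = 7.8512 · 25.92 / 4
  = 50.88
Design effect: 1.8 × 50.88 = 91.58.
Round up → n = 92 per group.

n = 92 per group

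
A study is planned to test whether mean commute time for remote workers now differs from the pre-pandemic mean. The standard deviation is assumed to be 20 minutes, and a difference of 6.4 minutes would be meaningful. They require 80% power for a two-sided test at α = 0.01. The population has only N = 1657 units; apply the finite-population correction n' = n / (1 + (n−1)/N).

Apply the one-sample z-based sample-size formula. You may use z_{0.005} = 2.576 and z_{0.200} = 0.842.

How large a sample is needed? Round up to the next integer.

n = (z_{α/2} + z_β)² · σ² / δ²
  = (2.576 + 0.842)² · 20² / 6.4²
  = 11.6827 · 400 / 40.96
  = 114.09
Finite-population correction (N = 1657): 114.09 / (1 + (114.09 − 1)/1657) = 106.80.
Round up → n = 107.

n = 107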